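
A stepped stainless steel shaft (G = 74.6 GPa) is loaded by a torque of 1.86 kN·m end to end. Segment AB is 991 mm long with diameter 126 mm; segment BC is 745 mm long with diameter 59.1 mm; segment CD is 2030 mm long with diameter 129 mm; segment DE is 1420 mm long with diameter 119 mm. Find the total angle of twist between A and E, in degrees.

1.16°

J_AB = π(0.126)⁴/32 = 2.47×10^-5 m⁴; J_BC = π(0.0591)⁴/32 = 1.20×10^-6 m⁴; J_CD = π(0.129)⁴/32 = 2.72×10^-5 m⁴; J_DE = π(0.119)⁴/32 = 1.97×10^-5 m⁴.
θ = (T/G)·Σ L_i/J_i = (1860/74.6×10⁹)·(0.991/2.47×10^-5 + 0.745/1.20×10^-6 + 2.03/2.72×10^-5 + 1.42/1.97×10^-5) = 0.02017 rad.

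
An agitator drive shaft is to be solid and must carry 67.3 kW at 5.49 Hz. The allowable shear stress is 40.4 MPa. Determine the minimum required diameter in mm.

ω = 2π·5.49 = 34.49 rad/s, so T = P/ω = 67.3×10³ / 34.49 = 1951 N·m.
For a solid shaft τ_max = 16T/(πd³), so d = (16T/(π τ_allow))^(1/3) = (16·1951/(π·4.04×10^7))^(1/3) = 0.06265 m.

62.7 mm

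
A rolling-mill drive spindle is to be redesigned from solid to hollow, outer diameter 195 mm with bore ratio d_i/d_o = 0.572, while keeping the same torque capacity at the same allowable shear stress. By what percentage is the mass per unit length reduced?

Equal τ_max and T ⇒ the solid shaft needs d_s³ = d_o³(1−k⁴), so d_s = 195·(1−0.572⁴)^(1/3) = 187.8 mm.
Area ratio A_h/A_s = d_o²(1−k²)/d_s² = (1−k²)/(1−k⁴)^(2/3) = 0.7256.
Mass saving = 1 − 0.7256 = 27.4 %.

27.4 %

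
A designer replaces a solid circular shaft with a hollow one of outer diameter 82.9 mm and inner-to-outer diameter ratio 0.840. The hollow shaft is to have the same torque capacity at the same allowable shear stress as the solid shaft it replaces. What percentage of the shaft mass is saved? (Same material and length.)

53.4 %

Equal τ_max and T ⇒ the solid shaft needs d_s³ = d_o³(1−k⁴), so d_s = 82.9·(1−0.840⁴)^(1/3) = 65.89 mm.
Area ratio A_h/A_s = d_o²(1−k²)/d_s² = (1−k²)/(1−k⁴)^(2/3) = 0.4660.
Mass saving = 1 − 0.4660 = 53.4 %.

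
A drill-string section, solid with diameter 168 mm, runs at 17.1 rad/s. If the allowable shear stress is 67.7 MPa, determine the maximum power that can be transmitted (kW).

1080 kW

J = πd⁴/32 = π(0.168)⁴/32 = 7.821×10^-5 m⁴.
T_max = τ_allow·J/r = 6.77×10^7 × 7.821×10^-5 / 0.0840 = 63030 N·m.
ω = 17.1 rad/s, so P_max = T_max·ω = 1.078×10^6 W.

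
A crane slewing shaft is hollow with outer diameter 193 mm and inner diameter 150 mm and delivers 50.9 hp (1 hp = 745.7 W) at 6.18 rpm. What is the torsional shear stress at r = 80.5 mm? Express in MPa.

54.6 MPa

ω = 2π·6.18/60 = 0.6472 rad/s, so T = P/ω = 50.9×745.7 / 0.6472 = 58650 N·m.
J = π(d_o⁴ − d_i⁴)/32 = π(0.193⁴ − 0.150⁴)/32 = 8.652×10^-5 m⁴.
Shear stress varies linearly with radius: τ = T·r/J = 58650 × 0.0805 / 8.652×10^-5 = 5.457×10^7 Pa.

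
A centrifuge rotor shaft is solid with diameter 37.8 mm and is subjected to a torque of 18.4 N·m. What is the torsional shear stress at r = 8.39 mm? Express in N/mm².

0.770 N/mm²

J = πd⁴/32 = π(0.0378)⁴/32 = 2.004×10^-7 m⁴.
Shear stress varies linearly with radius: τ = T·r/J = 18.40 × 0.00839 / 2.004×10^-7 = 7.702×10^5 Pa.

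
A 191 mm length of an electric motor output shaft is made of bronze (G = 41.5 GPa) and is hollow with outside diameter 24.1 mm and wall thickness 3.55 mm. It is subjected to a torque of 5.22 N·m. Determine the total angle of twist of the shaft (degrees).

0.0552°

J = π(d_o⁴ − d_i⁴)/32 = π(0.0241⁴ − 0.0170⁴)/32 = 2.492×10^-8 m⁴.
θ = T·L/(G·J) = 5.220 × 0.191 / (41.5×10⁹ × 2.492×10^-8) = 9.641×10^-4 rad.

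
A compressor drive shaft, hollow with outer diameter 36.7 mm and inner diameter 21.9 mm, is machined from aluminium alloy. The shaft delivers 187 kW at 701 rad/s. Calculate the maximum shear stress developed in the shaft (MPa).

ω = 701 rad/s, so T = P/ω = 187×10³ / 701.0 = 266.8 N·m.
J = π(d_o⁴ − d_i⁴)/32 = π(0.0367⁴ − 0.0219⁴)/32 = 1.555×10^-7 m⁴.
τ_max = T·r/J = 266.8 × 0.0184 / 1.555×10^-7 = 3.148×10^7 Pa.

31.5 MPa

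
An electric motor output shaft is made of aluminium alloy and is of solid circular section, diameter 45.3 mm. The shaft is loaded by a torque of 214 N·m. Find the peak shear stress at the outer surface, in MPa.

J = πd⁴/32 = π(0.0453)⁴/32 = 4.134×10^-7 m⁴.
τ_max = T·r/J = 214.0 × 0.0226 / 4.134×10^-7 = 1.172×10^7 Pa.

11.7 MPa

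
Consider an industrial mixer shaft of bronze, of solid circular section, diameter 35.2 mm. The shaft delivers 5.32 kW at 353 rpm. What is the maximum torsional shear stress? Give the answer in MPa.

ω = 2π·353/60 = 36.97 rad/s, so T = P/ω = 5.32×10³ / 36.97 = 143.9 N·m.
J = πd⁴/32 = π(0.0352)⁴/32 = 1.507×10^-7 m⁴.
τ_max = T·r/J = 143.9 × 0.0176 / 1.507×10^-7 = 1.681×10^7 Pa.

16.8 MPa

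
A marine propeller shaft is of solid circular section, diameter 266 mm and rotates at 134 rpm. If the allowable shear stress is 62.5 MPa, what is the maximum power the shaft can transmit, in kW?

3240 kW

J = πd⁴/32 = π(0.266)⁴/32 = 4.915×10^-4 m⁴.
T_max = τ_allow·J/r = 6.25×10^7 × 4.915×10^-4 / 0.133 = 231000 N·m.
ω = 2π·134/60 = 14.03 rad/s, so P_max = T_max·ω = 3.241×10^6 W.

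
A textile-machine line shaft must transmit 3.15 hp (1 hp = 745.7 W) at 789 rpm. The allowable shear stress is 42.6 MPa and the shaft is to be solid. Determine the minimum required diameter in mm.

ω = 2π·789/60 = 82.62 rad/s, so T = P/ω = 3.15×745.7 / 82.62 = 28.43 N·m.
For a solid shaft τ_max = 16T/(πd³), so d = (16T/(π τ_allow))^(1/3) = (16·28.43/(π·4.26×10^7))^(1/3) = 0.01504 m.

15.0 mm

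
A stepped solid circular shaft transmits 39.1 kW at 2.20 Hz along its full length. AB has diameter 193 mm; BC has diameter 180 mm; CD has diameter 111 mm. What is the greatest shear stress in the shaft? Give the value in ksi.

ω = 2π·2.20 = 13.82 rad/s, so T = P/ω = 39.1×10³ / 13.82 = 2829 N·m.
Under the same torque, τ_max = 16T/(πd³) is largest where d is smallest — segment CD (d = 111 mm).
τ_max = 16·2829/(π·(0.111)³) = 1.053×10^7 Pa.

1.53 ksi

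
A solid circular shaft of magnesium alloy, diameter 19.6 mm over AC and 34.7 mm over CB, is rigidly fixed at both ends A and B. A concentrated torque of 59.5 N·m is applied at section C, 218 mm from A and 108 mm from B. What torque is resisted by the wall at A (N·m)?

2.86 N·m

Compatibility: T_A·a/J_AC = T_B·b/J_CB with T_A + T_B = T₀.
J_AC = 1.45×10^-8 m⁴, J_CB = 1.42×10^-7 m⁴, so T_A = T₀·(J_AC/a)/((J_AC/a)+(J_CB/b)) = 2.856 N·m, T_B = 56.64 N·m.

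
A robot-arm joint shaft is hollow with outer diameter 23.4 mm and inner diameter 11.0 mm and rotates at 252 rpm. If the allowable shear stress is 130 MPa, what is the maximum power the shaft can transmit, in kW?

J = π(d_o⁴ − d_i⁴)/32 = π(0.0234⁴ − 0.0110⁴)/32 = 2.800×10^-8 m⁴.
T_max = τ_allow·J/r = 1.30×10^8 × 2.800×10^-8 / 0.0117 = 311.1 N·m.
ω = 2π·252/60 = 26.39 rad/s, so P_max = T_max·ω = 8209 W.

8.21 kW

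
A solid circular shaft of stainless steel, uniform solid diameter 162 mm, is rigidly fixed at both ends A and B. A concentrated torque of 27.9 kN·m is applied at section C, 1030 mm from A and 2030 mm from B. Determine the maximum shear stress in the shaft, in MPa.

With uniform GJ and both ends fixed, compatibility θ_AC = θ_CB gives T_A·a = T_B·b, together with T_A + T_B = T₀.
T_A = T₀·b/(a+b) = 27900·2030/3060 = 18510 N·m; T_B = 9391 N·m.
τ in each portion: τ_AC = 2.22×10^7 Pa, τ_CB = 1.12×10^7 Pa; maximum is in AC.
τ_max = T_AC·r/J = 18510·0.0810/6.76×10^-5 = 2.217×10^7 Pa.

22.2 MPa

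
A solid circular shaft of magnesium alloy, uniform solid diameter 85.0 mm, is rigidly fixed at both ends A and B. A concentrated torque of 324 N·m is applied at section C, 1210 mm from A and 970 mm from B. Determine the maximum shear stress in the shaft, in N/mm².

1.49 N/mm²

With uniform GJ and both ends fixed, compatibility θ_AC = θ_CB gives T_A·a = T_B·b, together with T_A + T_B = T₀.
T_A = T₀·b/(a+b) = 324.0·970/2180 = 144.2 N·m; T_B = 179.8 N·m.
τ in each portion: τ_AC = 1.20×10^6 Pa, τ_CB = 1.49×10^6 Pa; maximum is in CB.
τ_max = T_CB·r/J = 179.8·0.0425/5.12×10^-6 = 1.491×10^6 Pa.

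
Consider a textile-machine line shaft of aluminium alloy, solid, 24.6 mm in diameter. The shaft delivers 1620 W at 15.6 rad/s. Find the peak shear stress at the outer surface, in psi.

5150 psi

ω = 15.6 rad/s, so T = P/ω = 1620 / 15.60 = 103.8 N·m.
J = πd⁴/32 = π(0.0246)⁴/32 = 3.595×10^-8 m⁴.
τ_max = T·r/J = 103.8 × 0.0123 / 3.595×10^-8 = 3.553×10^7 Pa.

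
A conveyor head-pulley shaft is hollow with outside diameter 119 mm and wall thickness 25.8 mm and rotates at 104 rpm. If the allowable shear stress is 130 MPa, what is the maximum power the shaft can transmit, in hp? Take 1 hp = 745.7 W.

564 hp

J = π(d_o⁴ − d_i⁴)/32 = π(0.119⁴ − 0.0674⁴)/32 = 1.766×10^-5 m⁴.
T_max = τ_allow·J/r = 1.30×10^8 × 1.766×10^-5 / 0.0595 = 38590 N·m.
ω = 2π·104/60 = 10.89 rad/s, so P_max = T_max·ω = 4.203×10^5 W.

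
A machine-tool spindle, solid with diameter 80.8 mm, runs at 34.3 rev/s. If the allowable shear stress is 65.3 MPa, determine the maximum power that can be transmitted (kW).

1460 kW

J = πd⁴/32 = π(0.0808)⁴/32 = 4.185×10^-6 m⁴.
T_max = τ_allow·J/r = 6.53×10^7 × 4.185×10^-6 / 0.0404 = 6764 N·m.
ω = 2π·34.3 = 215.5 rad/s, so P_max = T_max·ω = 1.458×10^6 W.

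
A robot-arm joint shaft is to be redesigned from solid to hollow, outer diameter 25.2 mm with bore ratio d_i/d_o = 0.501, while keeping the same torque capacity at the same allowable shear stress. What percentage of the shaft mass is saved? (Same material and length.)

21.8 %

Equal τ_max and T ⇒ the solid shaft needs d_s³ = d_o³(1−k⁴), so d_s = 25.2·(1−0.501⁴)^(1/3) = 24.66 mm.
Area ratio A_h/A_s = d_o²(1−k²)/d_s² = (1−k²)/(1−k⁴)^(2/3) = 0.7822.
Mass saving = 1 − 0.7822 = 21.8 %.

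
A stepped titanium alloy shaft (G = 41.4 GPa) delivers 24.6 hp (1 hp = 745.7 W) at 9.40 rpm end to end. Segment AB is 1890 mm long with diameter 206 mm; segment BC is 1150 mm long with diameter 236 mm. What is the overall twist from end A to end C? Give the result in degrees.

0.373°

ω = 2π·9.40/60 = 0.9844 rad/s, so T = P/ω = 24.6×745.7 / 0.9844 = 18640 N·m.
J_AB = π(0.206)⁴/32 = 1.77×10^-4 m⁴; J_BC = π(0.236)⁴/32 = 3.05×10^-4 m⁴.
θ = (T/G)·Σ L_i/J_i = (18640/41.4×10⁹)·(1.89/1.77×10^-4 + 1.15/3.05×10^-4) = 6.512×10^-3 rad.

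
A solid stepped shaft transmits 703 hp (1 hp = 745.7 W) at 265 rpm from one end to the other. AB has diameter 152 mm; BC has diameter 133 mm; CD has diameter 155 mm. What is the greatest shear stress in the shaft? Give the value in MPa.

40.9 MPa

ω = 2π·265/60 = 27.75 rad/s, so T = P/ω = 703×745.7 / 27.75 = 18890 N·m.
Under the same torque, τ_max = 16T/(πd³) is largest where d is smallest — segment BC (d = 133 mm).
τ_max = 16·18890/(π·(0.133)³) = 4.089×10^7 Pa.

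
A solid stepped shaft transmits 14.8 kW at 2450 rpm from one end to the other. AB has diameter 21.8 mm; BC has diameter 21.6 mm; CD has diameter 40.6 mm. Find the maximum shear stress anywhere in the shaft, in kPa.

29200 kPa

ω = 2π·2450/60 = 256.6 rad/s, so T = P/ω = 14.8×10³ / 256.6 = 57.69 N·m.
Under the same torque, τ_max = 16T/(πd³) is largest where d is smallest — segment BC (d = 21.6 mm).
τ_max = 16·57.69/(π·(0.0216)³) = 2.915×10^7 Pa.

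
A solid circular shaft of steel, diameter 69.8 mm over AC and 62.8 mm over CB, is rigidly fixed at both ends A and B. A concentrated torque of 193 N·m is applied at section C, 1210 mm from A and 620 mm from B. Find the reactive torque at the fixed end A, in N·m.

84.7 N·m

Compatibility: T_A·a/J_AC = T_B·b/J_CB with T_A + T_B = T₀.
J_AC = 2.33×10^-6 m⁴, J_CB = 1.53×10^-6 m⁴, so T_A = T₀·(J_AC/a)/((J_AC/a)+(J_CB/b)) = 84.69 N·m, T_B = 108.3 N·m.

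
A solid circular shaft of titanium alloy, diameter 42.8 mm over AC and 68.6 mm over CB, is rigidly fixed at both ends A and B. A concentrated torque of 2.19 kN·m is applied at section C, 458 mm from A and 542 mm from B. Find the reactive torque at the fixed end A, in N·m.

333 N·m

Compatibility: T_A·a/J_AC = T_B·b/J_CB with T_A + T_B = T₀.
J_AC = 3.29×10^-7 m⁴, J_CB = 2.17×10^-6 m⁴, so T_A = T₀·(J_AC/a)/((J_AC/a)+(J_CB/b)) = 333.0 N·m, T_B = 1857 N·m.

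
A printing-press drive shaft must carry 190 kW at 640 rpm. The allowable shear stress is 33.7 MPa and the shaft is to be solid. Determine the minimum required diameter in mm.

ω = 2π·640/60 = 67.02 rad/s, so T = P/ω = 190×10³ / 67.02 = 2835 N·m.
For a solid shaft τ_max = 16T/(πd³), so d = (16T/(π τ_allow))^(1/3) = (16·2835/(π·3.37×10^7))^(1/3) = 0.07539 m.

75.4 mm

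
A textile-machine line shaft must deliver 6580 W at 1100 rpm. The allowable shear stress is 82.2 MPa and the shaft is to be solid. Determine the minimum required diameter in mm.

15.2 mm

ω = 2π·1100/60 = 115.2 rad/s, so T = P/ω = 6580 / 115.2 = 57.12 N·m.
For a solid shaft τ_max = 16T/(πd³), so d = (16T/(π τ_allow))^(1/3) = (16·57.12/(π·8.22×10^7))^(1/3) = 0.01524 m.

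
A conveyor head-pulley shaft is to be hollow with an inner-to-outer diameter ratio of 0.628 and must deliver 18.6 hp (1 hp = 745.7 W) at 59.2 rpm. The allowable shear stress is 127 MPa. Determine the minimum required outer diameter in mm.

ω = 2π·59.2/60 = 6.199 rad/s, so T = P/ω = 18.6×745.7 / 6.199 = 2237 N·m.
For a hollow shaft with d_i/d_o = 0.628: τ_max = 16T/(π d_o³ (1−k⁴)), so d_o = [16T/(π τ_allow (1−k⁴))]^(1/3) = [16·2237/(π·1.27×10^8·0.8445)]^(1/3) = 0.04736 m.

47.4 mm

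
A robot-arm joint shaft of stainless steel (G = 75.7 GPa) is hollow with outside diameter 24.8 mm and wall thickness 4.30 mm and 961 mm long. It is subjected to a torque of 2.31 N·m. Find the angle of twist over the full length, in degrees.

0.0553°

J = π(d_o⁴ − d_i⁴)/32 = π(0.0248⁴ − 0.0162⁴)/32 = 3.038×10^-8 m⁴.
θ = T·L/(G·J) = 2.310 × 0.961 / (75.7×10⁹ × 3.038×10^-8) = 9.654×10^-4 rad.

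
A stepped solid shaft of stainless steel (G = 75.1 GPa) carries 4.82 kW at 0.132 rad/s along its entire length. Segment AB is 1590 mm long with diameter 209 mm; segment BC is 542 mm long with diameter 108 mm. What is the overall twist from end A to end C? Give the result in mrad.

ω = 0.132 rad/s, so T = P/ω = 4.82×10³ / 0.1320 = 36520 N·m.
J_AB = π(0.209)⁴/32 = 1.87×10^-4 m⁴; J_BC = π(0.108)⁴/32 = 1.34×10^-5 m⁴.
θ = (T/G)·Σ L_i/J_i = (36520/75.1×10⁹)·(1.59/1.87×10^-4 + 0.542/1.34×10^-5) = 0.02386 rad.

23.9 mrad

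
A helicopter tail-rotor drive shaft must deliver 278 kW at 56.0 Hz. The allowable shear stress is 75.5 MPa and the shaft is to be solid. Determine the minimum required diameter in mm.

ω = 2π·56.0 = 351.9 rad/s, so T = P/ω = 278×10³ / 351.9 = 790.1 N·m.
For a solid shaft τ_max = 16T/(πd³), so d = (16T/(π τ_allow))^(1/3) = (16·790.1/(π·7.55×10^7))^(1/3) = 0.03763 m.

37.6 mm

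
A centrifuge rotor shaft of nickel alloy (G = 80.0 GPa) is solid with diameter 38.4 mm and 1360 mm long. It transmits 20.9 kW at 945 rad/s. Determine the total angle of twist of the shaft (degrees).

0.101°

ω = 945 rad/s, so T = P/ω = 20.9×10³ / 945.0 = 22.12 N·m.
J = πd⁴/32 = π(0.0384)⁴/32 = 2.135×10^-7 m⁴.
θ = T·L/(G·J) = 22.12 × 1.36 / (80.0×10⁹ × 2.135×10^-7) = 1.761×10^-3 rad.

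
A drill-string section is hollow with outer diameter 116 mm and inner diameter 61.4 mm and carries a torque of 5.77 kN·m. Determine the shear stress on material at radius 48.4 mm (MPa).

J = π(d_o⁴ − d_i⁴)/32 = π(0.116⁴ − 0.0614⁴)/32 = 1.638×10^-5 m⁴.
Shear stress varies linearly with radius: τ = T·r/J = 5770 × 0.0484 / 1.638×10^-5 = 1.705×10^7 Pa.

17.0 MPa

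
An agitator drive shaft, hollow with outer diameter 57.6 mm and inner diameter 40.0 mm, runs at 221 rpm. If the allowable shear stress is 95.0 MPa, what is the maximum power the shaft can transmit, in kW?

63.3 kW

J = π(d_o⁴ − d_i⁴)/32 = π(0.0576⁴ − 0.0400⁴)/32 = 8.293×10^-7 m⁴.
T_max = τ_allow·J/r = 9.50×10^7 × 8.293×10^-7 / 0.0288 = 2736 N·m.
ω = 2π·221/60 = 23.14 rad/s, so P_max = T_max·ω = 6.331×10^4 W.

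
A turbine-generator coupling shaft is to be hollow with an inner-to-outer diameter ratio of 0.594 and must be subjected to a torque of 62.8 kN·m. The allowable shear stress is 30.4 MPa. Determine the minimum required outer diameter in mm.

For a hollow shaft with d_i/d_o = 0.594: τ_max = 16T/(π d_o³ (1−k⁴)), so d_o = [16T/(π τ_allow (1−k⁴))]^(1/3) = [16·62800/(π·3.04×10^7·0.8755)]^(1/3) = 0.2291 m.

229 mm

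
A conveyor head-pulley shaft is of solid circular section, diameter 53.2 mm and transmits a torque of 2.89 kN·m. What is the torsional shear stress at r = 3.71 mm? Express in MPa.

J = πd⁴/32 = π(0.0532)⁴/32 = 7.864×10^-7 m⁴.
Shear stress varies linearly with radius: τ = T·r/J = 2890 × 0.00371 / 7.864×10^-7 = 1.363×10^7 Pa.

13.6 MPa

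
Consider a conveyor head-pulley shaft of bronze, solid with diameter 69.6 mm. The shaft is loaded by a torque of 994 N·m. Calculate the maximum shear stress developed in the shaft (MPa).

J = πd⁴/32 = π(0.0696)⁴/32 = 2.304×10^-6 m⁴.
τ_max = T·r/J = 994.0 × 0.0348 / 2.304×10^-6 = 1.502×10^7 Pa.

15.0 MPa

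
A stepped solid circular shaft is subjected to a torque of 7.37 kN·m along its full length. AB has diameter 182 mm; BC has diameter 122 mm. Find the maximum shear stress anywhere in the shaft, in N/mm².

20.7 N/mm²

Under the same torque, τ_max = 16T/(πd³) is largest where d is smallest — segment BC (d = 122 mm).
τ_max = 16·7370/(π·(0.122)³) = 2.067×10^7 Pa.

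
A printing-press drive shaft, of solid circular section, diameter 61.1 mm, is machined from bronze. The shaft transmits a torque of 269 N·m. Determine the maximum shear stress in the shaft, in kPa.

J = πd⁴/32 = π(0.0611)⁴/32 = 1.368×10^-6 m⁴.
τ_max = T·r/J = 269.0 × 0.0306 / 1.368×10^-6 = 6.006×10^6 Pa.

6010 kPa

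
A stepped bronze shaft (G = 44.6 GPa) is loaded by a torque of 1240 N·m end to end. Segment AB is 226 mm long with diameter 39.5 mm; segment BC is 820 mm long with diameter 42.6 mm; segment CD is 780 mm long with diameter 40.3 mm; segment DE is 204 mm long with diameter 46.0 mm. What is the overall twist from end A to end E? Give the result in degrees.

11.1°

J_AB = π(0.0395)⁴/32 = 2.39×10^-7 m⁴; J_BC = π(0.0426)⁴/32 = 3.23×10^-7 m⁴; J_CD = π(0.0403)⁴/32 = 2.59×10^-7 m⁴; J_DE = π(0.0460)⁴/32 = 4.40×10^-7 m⁴.
θ = (T/G)·Σ L_i/J_i = (1240/44.6×10⁹)·(0.226/2.39×10^-7 + 0.820/3.23×10^-7 + 0.780/2.59×10^-7 + 0.204/4.40×10^-7) = 0.1935 rad.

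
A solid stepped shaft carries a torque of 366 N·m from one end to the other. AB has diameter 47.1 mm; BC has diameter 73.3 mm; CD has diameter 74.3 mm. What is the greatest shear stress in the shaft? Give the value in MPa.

17.8 MPa

Under the same torque, τ_max = 16T/(πd³) is largest where d is smallest — segment AB (d = 47.1 mm).
τ_max = 16·366.0/(π·(0.0471)³) = 1.784×10^7 Pa.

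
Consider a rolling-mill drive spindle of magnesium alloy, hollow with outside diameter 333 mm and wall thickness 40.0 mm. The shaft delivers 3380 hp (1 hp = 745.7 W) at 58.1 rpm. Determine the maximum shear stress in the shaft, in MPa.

85.7 MPa

ω = 2π·58.1/60 = 6.084 rad/s, so T = P/ω = 3380×745.7 / 6.084 = 414300 N·m.
J = π(d_o⁴ − d_i⁴)/32 = π(0.333⁴ − 0.253⁴)/32 = 8.050×10^-4 m⁴.
τ_max = T·r/J = 414300 × 0.167 / 8.050×10^-4 = 8.569×10^7 Pa.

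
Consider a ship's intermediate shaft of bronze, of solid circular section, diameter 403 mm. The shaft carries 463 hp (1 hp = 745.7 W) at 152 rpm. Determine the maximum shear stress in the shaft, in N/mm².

ω = 2π·152/60 = 15.92 rad/s, so T = P/ω = 463×745.7 / 15.92 = 21690 N·m.
J = πd⁴/32 = π(0.403)⁴/32 = 2.590×10^-3 m⁴.
τ_max = T·r/J = 21690 × 0.202 / 2.590×10^-3 = 1.688×10^6 Pa.

1.69 N/mm²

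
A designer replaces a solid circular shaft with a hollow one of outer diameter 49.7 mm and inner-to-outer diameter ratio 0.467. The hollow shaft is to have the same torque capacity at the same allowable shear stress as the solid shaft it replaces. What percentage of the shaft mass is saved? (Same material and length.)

19.2 %

Equal τ_max and T ⇒ the solid shaft needs d_s³ = d_o³(1−k⁴), so d_s = 49.7·(1−0.467⁴)^(1/3) = 48.90 mm.
Area ratio A_h/A_s = d_o²(1−k²)/d_s² = (1−k²)/(1−k⁴)^(2/3) = 0.8077.
Mass saving = 1 − 0.8077 = 19.2 %.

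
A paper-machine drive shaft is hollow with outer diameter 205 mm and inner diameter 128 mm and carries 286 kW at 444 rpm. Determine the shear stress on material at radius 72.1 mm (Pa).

3.02e6 Pa

ω = 2π·444/60 = 46.50 rad/s, so T = P/ω = 286×10³ / 46.50 = 6151 N·m.
J = π(d_o⁴ − d_i⁴)/32 = π(0.205⁴ − 0.128⁴)/32 = 1.470×10^-4 m⁴.
Shear stress varies linearly with radius: τ = T·r/J = 6151 × 0.0721 / 1.470×10^-4 = 3.016×10^6 Pa.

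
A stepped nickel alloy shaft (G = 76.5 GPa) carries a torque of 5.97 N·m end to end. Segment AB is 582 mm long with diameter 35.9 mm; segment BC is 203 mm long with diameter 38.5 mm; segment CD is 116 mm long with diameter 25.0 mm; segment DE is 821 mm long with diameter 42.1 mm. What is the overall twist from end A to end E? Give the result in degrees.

J_AB = π(0.0359)⁴/32 = 1.63×10^-7 m⁴; J_BC = π(0.0385)⁴/32 = 2.16×10^-7 m⁴; J_CD = π(0.0250)⁴/32 = 3.83×10^-8 m⁴; J_DE = π(0.0421)⁴/32 = 3.08×10^-7 m⁴.
θ = (T/G)·Σ L_i/J_i = (5.970/76.5×10⁹)·(0.582/1.63×10^-7 + 0.203/2.16×10^-7 + 0.116/3.83×10^-8 + 0.821/3.08×10^-7) = 7.958×10^-4 rad.

0.0456°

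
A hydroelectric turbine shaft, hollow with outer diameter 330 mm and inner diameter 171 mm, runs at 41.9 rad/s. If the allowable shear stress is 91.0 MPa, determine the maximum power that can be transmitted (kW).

25000 kW

J = π(d_o⁴ − d_i⁴)/32 = π(0.330⁴ − 0.171⁴)/32 = 1.080×10^-3 m⁴.
T_max = τ_allow·J/r = 9.10×10^7 × 1.080×10^-3 / 0.165 = 595800 N·m.
ω = 41.9 rad/s, so P_max = T_max·ω = 2.496×10^7 W.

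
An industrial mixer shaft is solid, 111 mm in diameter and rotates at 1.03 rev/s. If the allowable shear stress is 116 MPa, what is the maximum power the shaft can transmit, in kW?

J = πd⁴/32 = π(0.111)⁴/32 = 1.490×10^-5 m⁴.
T_max = τ_allow·J/r = 1.16×10^8 × 1.490×10^-5 / 0.0555 = 31150 N·m.
ω = 2π·1.03 = 6.472 rad/s, so P_max = T_max·ω = 2.016×10^5 W.

202 kW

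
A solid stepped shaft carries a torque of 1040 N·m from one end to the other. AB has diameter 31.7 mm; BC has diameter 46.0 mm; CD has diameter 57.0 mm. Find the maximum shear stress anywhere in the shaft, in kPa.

166000 kPa

Under the same torque, τ_max = 16T/(πd³) is largest where d is smallest — segment AB (d = 31.7 mm).
τ_max = 16·1040/(π·(0.0317)³) = 1.663×10^8 Pa.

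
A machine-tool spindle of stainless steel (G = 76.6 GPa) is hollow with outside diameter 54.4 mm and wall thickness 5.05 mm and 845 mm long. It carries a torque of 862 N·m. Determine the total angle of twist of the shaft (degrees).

J = π(d_o⁴ − d_i⁴)/32 = π(0.0544⁴ − 0.0443⁴)/32 = 4.817×10^-7 m⁴.
θ = T·L/(G·J) = 862.0 × 0.845 / (76.6×10⁹ × 4.817×10^-7) = 0.01974 rad.

1.13°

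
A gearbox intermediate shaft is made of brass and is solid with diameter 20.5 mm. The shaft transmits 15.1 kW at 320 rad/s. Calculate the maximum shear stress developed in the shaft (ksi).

ω = 320 rad/s, so T = P/ω = 15.1×10³ / 320.0 = 47.19 N·m.
J = πd⁴/32 = π(0.0205)⁴/32 = 1.734×10^-8 m⁴.
τ_max = T·r/J = 47.19 × 0.0103 / 1.734×10^-8 = 2.790×10^7 Pa.

4.05 ksi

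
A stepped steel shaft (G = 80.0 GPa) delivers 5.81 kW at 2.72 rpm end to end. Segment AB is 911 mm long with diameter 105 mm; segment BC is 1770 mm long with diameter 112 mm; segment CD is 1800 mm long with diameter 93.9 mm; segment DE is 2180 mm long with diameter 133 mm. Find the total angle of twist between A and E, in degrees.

7.27°

ω = 2π·2.72/60 = 0.2848 rad/s, so T = P/ω = 5.81×10³ / 0.2848 = 20400 N·m.
J_AB = π(0.105)⁴/32 = 1.19×10^-5 m⁴; J_BC = π(0.112)⁴/32 = 1.54×10^-5 m⁴; J_CD = π(0.0939)⁴/32 = 7.63×10^-6 m⁴; J_DE = π(0.133)⁴/32 = 3.07×10^-5 m⁴.
θ = (T/G)·Σ L_i/J_i = (20400/80.0×10⁹)·(0.911/1.19×10^-5 + 1.77/1.54×10^-5 + 1.80/7.63×10^-6 + 2.18/3.07×10^-5) = 0.1269 rad.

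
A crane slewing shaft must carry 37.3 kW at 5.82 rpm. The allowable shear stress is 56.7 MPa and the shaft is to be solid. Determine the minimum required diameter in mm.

ω = 2π·5.82/60 = 0.6095 rad/s, so T = P/ω = 37.3×10³ / 0.6095 = 61200 N·m.
For a solid shaft τ_max = 16T/(πd³), so d = (16T/(π τ_allow))^(1/3) = (16·61200/(π·5.67×10^7))^(1/3) = 0.1765 m.

176 mm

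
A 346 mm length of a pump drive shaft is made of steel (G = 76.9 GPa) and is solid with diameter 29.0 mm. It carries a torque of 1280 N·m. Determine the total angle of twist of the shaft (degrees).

J = πd⁴/32 = π(0.0290)⁴/32 = 6.944×10^-8 m⁴.
θ = T·L/(G·J) = 1280 × 0.346 / (76.9×10⁹ × 6.944×10^-8) = 0.08294 rad.

4.75°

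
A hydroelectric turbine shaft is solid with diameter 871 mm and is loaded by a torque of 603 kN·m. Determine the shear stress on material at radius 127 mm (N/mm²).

1.36 N/mm²

J = πd⁴/32 = π(0.871)⁴/32 = 0.05650 m⁴.
Shear stress varies linearly with radius: τ = T·r/J = 603000 × 0.127 / 0.05650 = 1.355×10^6 Pa.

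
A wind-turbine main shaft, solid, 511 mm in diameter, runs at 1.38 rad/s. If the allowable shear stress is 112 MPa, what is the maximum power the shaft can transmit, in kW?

4050 kW

J = πd⁴/32 = π(0.511)⁴/32 = 6.694×10^-3 m⁴.
T_max = τ_allow·J/r = 1.12×10^8 × 6.694×10^-3 / 0.256 = 2.934e6 N·m.
ω = 1.38 rad/s, so P_max = T_max·ω = 4.049×10^6 W.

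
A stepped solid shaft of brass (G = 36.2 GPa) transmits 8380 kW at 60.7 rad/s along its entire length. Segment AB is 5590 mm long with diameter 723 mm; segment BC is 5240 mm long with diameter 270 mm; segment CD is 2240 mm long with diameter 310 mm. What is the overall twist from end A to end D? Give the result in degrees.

2.78°

ω = 60.7 rad/s, so T = P/ω = 8380×10³ / 60.70 = 138100 N·m.
J_AB = π(0.723)⁴/32 = 0.0268 m⁴; J_BC = π(0.270)⁴/32 = 5.22×10^-4 m⁴; J_CD = π(0.310)⁴/32 = 9.07×10^-4 m⁴.
θ = (T/G)·Σ L_i/J_i = (138100/36.2×10⁹)·(5.59/0.0268 + 5.24/5.22×10^-4 + 2.24/9.07×10^-4) = 0.04852 rad.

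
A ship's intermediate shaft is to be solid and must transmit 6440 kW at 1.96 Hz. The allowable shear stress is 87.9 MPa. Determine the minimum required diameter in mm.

312 mm

ω = 2π·1.96 = 12.32 rad/s, so T = P/ω = 6440×10³ / 12.32 = 522900 N·m.
For a solid shaft τ_max = 16T/(πd³), so d = (16T/(π τ_allow))^(1/3) = (16·522900/(π·8.79×10^7))^(1/3) = 0.3118 m.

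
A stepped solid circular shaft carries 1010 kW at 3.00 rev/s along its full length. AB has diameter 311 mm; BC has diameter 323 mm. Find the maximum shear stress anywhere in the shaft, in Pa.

9.07e6 Pa

ω = 2π·3.00 = 18.85 rad/s, so T = P/ω = 1010×10³ / 18.85 = 53580 N·m.
Under the same torque, τ_max = 16T/(πd³) is largest where d is smallest — segment AB (d = 311 mm).
τ_max = 16·53580/(π·(0.311)³) = 9.072×10^6 Pa.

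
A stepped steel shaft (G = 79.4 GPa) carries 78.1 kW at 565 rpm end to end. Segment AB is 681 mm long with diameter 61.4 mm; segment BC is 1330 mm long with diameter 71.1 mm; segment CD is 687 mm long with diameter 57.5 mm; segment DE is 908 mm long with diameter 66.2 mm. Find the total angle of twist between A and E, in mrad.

ω = 2π·565/60 = 59.17 rad/s, so T = P/ω = 78.1×10³ / 59.17 = 1320 N·m.
J_AB = π(0.0614)⁴/32 = 1.40×10^-6 m⁴; J_BC = π(0.0711)⁴/32 = 2.51×10^-6 m⁴; J_CD = π(0.0575)⁴/32 = 1.07×10^-6 m⁴; J_DE = π(0.0662)⁴/32 = 1.89×10^-6 m⁴.
θ = (T/G)·Σ L_i/J_i = (1320/79.4×10⁹)·(0.681/1.40×10^-6 + 1.33/2.51×10^-6 + 0.687/1.07×10^-6 + 0.908/1.89×10^-6) = 0.03558 rad.

35.6 mrad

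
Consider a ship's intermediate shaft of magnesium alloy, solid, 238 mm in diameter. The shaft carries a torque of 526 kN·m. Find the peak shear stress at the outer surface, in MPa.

199 MPa

J = πd⁴/32 = π(0.238)⁴/32 = 3.150×10^-4 m⁴.
τ_max = T·r/J = 526000 × 0.119 / 3.150×10^-4 = 1.987×10^8 Pa.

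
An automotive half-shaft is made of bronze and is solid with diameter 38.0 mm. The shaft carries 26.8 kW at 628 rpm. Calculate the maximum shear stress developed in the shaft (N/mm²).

37.8 N/mm²

ω = 2π·628/60 = 65.76 rad/s, so T = P/ω = 26.8×10³ / 65.76 = 407.5 N·m.
J = πd⁴/32 = π(0.0380)⁴/32 = 2.047×10^-7 m⁴.
τ_max = T·r/J = 407.5 × 0.0190 / 2.047×10^-7 = 3.782×10^7 Pa.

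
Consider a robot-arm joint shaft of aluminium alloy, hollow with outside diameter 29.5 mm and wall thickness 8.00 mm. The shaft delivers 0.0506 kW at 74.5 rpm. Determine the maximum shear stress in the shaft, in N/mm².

ω = 2π·74.5/60 = 7.802 rad/s, so T = P/ω = 0.0506×10³ / 7.802 = 6.486 N·m.
J = π(d_o⁴ − d_i⁴)/32 = π(0.0295⁴ − 0.0135⁴)/32 = 7.109×10^-8 m⁴.
τ_max = T·r/J = 6.486 × 0.0147 / 7.109×10^-8 = 1.346×10^6 Pa.

1.35 N/mm²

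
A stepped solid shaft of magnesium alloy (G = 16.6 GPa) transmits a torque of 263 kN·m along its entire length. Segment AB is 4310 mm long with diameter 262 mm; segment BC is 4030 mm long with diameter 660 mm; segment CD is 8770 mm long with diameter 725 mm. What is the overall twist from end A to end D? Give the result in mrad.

156 mrad

J_AB = π(0.262)⁴/32 = 4.63×10^-4 m⁴; J_BC = π(0.660)⁴/32 = 0.0186 m⁴; J_CD = π(0.725)⁴/32 = 0.0271 m⁴.
θ = (T/G)·Σ L_i/J_i = (263000/16.6×10⁹)·(4.31/4.63×10^-4 + 4.03/0.0186 + 8.77/0.0271) = 0.1562 rad.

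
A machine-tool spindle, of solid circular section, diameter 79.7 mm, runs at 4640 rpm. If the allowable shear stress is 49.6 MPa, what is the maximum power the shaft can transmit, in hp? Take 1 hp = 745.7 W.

J = πd⁴/32 = π(0.0797)⁴/32 = 3.961×10^-6 m⁴.
T_max = τ_allow·J/r = 4.96×10^7 × 3.961×10^-6 / 0.0399 = 4930 N·m.
ω = 2π·4640/60 = 485.9 rad/s, so P_max = T_max·ω = 2.396×10^6 W.

3210 hp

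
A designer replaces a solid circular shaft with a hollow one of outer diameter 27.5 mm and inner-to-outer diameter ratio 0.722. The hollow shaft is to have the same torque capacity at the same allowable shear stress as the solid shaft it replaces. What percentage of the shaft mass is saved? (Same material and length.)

40.9 %

Equal τ_max and T ⇒ the solid shaft needs d_s³ = d_o³(1−k⁴), so d_s = 27.5·(1−0.722⁴)^(1/3) = 24.74 mm.
Area ratio A_h/A_s = d_o²(1−k²)/d_s² = (1−k²)/(1−k⁴)^(2/3) = 0.5914.
Mass saving = 1 − 0.5914 = 40.9 %.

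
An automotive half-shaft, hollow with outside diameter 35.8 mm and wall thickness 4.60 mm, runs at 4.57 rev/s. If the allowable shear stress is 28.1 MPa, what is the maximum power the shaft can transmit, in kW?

J = π(d_o⁴ − d_i⁴)/32 = π(0.0358⁴ − 0.0266⁴)/32 = 1.121×10^-7 m⁴.
T_max = τ_allow·J/r = 2.81×10^7 × 1.121×10^-7 / 0.0179 = 176.0 N·m.
ω = 2π·4.57 = 28.71 rad/s, so P_max = T_max·ω = 5054 W.

5.05 kW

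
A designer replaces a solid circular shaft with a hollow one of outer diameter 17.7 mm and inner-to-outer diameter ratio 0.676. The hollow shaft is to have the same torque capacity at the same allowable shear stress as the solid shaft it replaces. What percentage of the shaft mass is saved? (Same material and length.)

Equal τ_max and T ⇒ the solid shaft needs d_s³ = d_o³(1−k⁴), so d_s = 17.7·(1−0.676⁴)^(1/3) = 16.37 mm.
Area ratio A_h/A_s = d_o²(1−k²)/d_s² = (1−k²)/(1−k⁴)^(2/3) = 0.6348.
Mass saving = 1 − 0.6348 = 36.5 %.

36.5 %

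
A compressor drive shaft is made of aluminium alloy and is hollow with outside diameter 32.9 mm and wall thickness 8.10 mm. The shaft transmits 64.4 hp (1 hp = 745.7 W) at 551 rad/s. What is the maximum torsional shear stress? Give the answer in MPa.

ω = 551 rad/s, so T = P/ω = 64.4×745.7 / 551.0 = 87.16 N·m.
J = π(d_o⁴ − d_i⁴)/32 = π(0.0329⁴ − 0.0167⁴)/32 = 1.074×10^-7 m⁴.
τ_max = T·r/J = 87.16 × 0.0164 / 1.074×10^-7 = 1.335×10^7 Pa.

13.4 MPa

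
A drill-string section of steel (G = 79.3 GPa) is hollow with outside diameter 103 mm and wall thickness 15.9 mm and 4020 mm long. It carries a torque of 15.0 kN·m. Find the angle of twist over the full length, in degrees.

5.11°

J = π(d_o⁴ − d_i⁴)/32 = π(0.103⁴ − 0.0712⁴)/32 = 8.527×10^-6 m⁴.
θ = T·L/(G·J) = 15000 × 4.02 / (79.3×10⁹ × 8.527×10^-6) = 0.08918 rad.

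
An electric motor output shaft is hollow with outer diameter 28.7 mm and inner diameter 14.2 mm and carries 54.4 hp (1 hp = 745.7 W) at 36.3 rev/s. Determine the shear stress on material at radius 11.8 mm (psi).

ω = 2π·36.3 = 228.1 rad/s, so T = P/ω = 54.4×745.7 / 228.1 = 177.9 N·m.
J = π(d_o⁴ − d_i⁴)/32 = π(0.0287⁴ − 0.0142⁴)/32 = 6.262×10^-8 m⁴.
Shear stress varies linearly with radius: τ = T·r/J = 177.9 × 0.0118 / 6.262×10^-8 = 3.352×10^7 Pa.

4860 psi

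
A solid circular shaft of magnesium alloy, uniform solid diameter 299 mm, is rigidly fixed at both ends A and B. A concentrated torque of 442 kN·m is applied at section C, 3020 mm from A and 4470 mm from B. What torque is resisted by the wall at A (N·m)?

With uniform GJ and both ends fixed, compatibility θ_AC = θ_CB gives T_A·a = T_B·b, together with T_A + T_B = T₀.
T_A = T₀·b/(a+b) = 442000·4470/7490 = 263800 N·m; T_B = 178200 N·m.

264000 N·m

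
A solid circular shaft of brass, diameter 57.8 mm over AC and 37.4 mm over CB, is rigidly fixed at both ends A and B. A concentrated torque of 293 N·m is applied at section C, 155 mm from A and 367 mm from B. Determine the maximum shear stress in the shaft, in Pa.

Compatibility: T_A·a/J_AC = T_B·b/J_CB with T_A + T_B = T₀.
J_AC = 1.10×10^-6 m⁴, J_CB = 1.92×10^-7 m⁴, so T_A = T₀·(J_AC/a)/((J_AC/a)+(J_CB/b)) = 272.8 N·m, T_B = 20.20 N·m.
τ in each portion: τ_AC = 7.20×10^6 Pa, τ_CB = 1.97×10^6 Pa; maximum is in AC.
τ_max = T_AC·r/J = 272.8·0.0289/1.10×10^-6 = 7.195×10^6 Pa.

7.20e6 Pa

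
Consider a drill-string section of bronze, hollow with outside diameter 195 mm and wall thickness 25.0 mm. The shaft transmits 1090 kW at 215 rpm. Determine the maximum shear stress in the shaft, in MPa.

ω = 2π·215/60 = 22.51 rad/s, so T = P/ω = 1090×10³ / 22.51 = 48410 N·m.
J = π(d_o⁴ − d_i⁴)/32 = π(0.195⁴ − 0.145⁴)/32 = 9.855×10^-5 m⁴.
τ_max = T·r/J = 48410 × 0.0975 / 9.855×10^-5 = 4.790×10^7 Pa.

47.9 MPa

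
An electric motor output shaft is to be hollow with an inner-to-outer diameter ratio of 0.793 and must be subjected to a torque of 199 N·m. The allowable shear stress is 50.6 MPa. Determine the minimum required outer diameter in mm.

32.1 mm

For a hollow shaft with d_i/d_o = 0.793: τ_max = 16T/(π d_o³ (1−k⁴)), so d_o = [16T/(π τ_allow (1−k⁴))]^(1/3) = [16·199.0/(π·5.06×10^7·0.6045)]^(1/3) = 0.03212 m.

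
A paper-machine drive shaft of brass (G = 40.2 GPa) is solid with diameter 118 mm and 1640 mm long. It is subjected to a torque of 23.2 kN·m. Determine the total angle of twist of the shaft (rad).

J = πd⁴/32 = π(0.118)⁴/32 = 1.903×10^-5 m⁴.
θ = T·L/(G·J) = 23200 × 1.64 / (40.2×10⁹ × 1.903×10^-5) = 0.04973 rad.

0.0497 rad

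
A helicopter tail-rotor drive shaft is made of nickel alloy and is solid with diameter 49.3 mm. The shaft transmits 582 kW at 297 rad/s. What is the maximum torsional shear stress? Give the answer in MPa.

ω = 297 rad/s, so T = P/ω = 582×10³ / 297.0 = 1960 N·m.
J = πd⁴/32 = π(0.0493)⁴/32 = 5.799×10^-7 m⁴.
τ_max = T·r/J = 1960 × 0.0246 / 5.799×10^-7 = 8.329×10^7 Pa.

83.3 MPa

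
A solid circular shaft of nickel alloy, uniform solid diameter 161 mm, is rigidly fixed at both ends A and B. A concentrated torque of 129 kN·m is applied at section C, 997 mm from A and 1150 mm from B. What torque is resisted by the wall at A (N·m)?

With uniform GJ and both ends fixed, compatibility θ_AC = θ_CB gives T_A·a = T_B·b, together with T_A + T_B = T₀.
T_A = T₀·b/(a+b) = 129000·1150/2147 = 69100 N·m; T_B = 59900 N·m.

69100 N·m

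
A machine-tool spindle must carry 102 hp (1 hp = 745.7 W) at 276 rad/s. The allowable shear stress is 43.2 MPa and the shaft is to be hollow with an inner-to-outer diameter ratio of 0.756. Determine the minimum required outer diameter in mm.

36.4 mm

ω = 276 rad/s, so T = P/ω = 102×745.7 / 276.0 = 275.6 N·m.
For a hollow shaft with d_i/d_o = 0.756: τ_max = 16T/(π d_o³ (1−k⁴)), so d_o = [16T/(π τ_allow (1−k⁴))]^(1/3) = [16·275.6/(π·4.32×10^7·0.6733)]^(1/3) = 0.03641 m.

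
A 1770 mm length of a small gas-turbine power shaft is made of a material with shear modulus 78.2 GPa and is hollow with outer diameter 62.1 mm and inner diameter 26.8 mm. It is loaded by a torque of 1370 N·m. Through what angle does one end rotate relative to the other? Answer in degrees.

1.26°

J = π(d_o⁴ − d_i⁴)/32 = π(0.0621⁴ − 0.0268⁴)/32 = 1.409×10^-6 m⁴.
θ = T·L/(G·J) = 1370 × 1.77 / (78.2×10⁹ × 1.409×10^-6) = 0.02200 rad.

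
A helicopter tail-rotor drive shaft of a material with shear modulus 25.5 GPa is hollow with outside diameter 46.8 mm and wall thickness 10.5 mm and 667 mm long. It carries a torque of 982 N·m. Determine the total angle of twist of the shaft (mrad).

60.1 mrad

J = π(d_o⁴ − d_i⁴)/32 = π(0.0468⁴ − 0.0258⁴)/32 = 4.275×10^-7 m⁴.
θ = T·L/(G·J) = 982.0 × 0.667 / (25.5×10⁹ × 4.275×10^-7) = 0.06009 rad.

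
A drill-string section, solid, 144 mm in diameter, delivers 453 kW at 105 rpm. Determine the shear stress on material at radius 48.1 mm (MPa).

46.9 MPa

ω = 2π·105/60 = 11.00 rad/s, so T = P/ω = 453×10³ / 11.00 = 41200 N·m.
J = πd⁴/32 = π(0.144)⁴/32 = 4.221×10^-5 m⁴.
Shear stress varies linearly with radius: τ = T·r/J = 41200 × 0.0481 / 4.221×10^-5 = 4.694×10^7 Pa.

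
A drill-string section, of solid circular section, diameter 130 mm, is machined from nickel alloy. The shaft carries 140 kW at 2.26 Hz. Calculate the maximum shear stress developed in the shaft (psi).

3310 psi

ω = 2π·2.26 = 14.20 rad/s, so T = P/ω = 140×10³ / 14.20 = 9859 N·m.
J = πd⁴/32 = π(0.130)⁴/32 = 2.804×10^-5 m⁴.
τ_max = T·r/J = 9859 × 0.0650 / 2.804×10^-5 = 2.285×10^7 Pa.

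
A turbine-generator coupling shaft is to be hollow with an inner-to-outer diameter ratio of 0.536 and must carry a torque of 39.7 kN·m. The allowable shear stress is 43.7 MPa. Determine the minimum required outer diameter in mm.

For a hollow shaft with d_i/d_o = 0.536: τ_max = 16T/(π d_o³ (1−k⁴)), so d_o = [16T/(π τ_allow (1−k⁴))]^(1/3) = [16·39700/(π·4.37×10^7·0.9175)]^(1/3) = 0.1715 m.

171 mm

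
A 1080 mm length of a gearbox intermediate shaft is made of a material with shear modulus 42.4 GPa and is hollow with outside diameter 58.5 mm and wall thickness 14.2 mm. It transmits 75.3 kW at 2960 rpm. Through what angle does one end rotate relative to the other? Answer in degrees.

ω = 2π·2960/60 = 310.0 rad/s, so T = P/ω = 75.3×10³ / 310.0 = 242.9 N·m.
J = π(d_o⁴ − d_i⁴)/32 = π(0.0585⁴ − 0.0301⁴)/32 = 1.069×10^-6 m⁴.
θ = T·L/(G·J) = 242.9 × 1.08 / (42.4×10⁹ × 1.069×10^-6) = 5.787×10^-3 rad.

0.332°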